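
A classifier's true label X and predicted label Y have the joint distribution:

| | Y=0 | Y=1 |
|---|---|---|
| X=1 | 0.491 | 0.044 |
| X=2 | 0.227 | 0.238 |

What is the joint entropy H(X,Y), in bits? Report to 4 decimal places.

H(X,Y) = −Σ p(x,y)·log₂ p(x,y) over all 4 cells.
  cell (1,0): −0.491·log₂0.491 = 0.50387
  cell (1,1): −0.044·log₂0.044 = 0.19828
  cell (2,0): −0.227·log₂0.227 = 0.48561
  cell (2,1): −0.238·log₂0.238 = 0.49289
Sum = 1.6806 bits.

1.6806 bits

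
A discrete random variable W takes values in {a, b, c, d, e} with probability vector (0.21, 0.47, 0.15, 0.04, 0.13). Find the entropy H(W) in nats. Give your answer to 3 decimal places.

H(W) = −Σ p·ln p.
  −(0.21)·ln(0.21) = 0.3277
  −(0.47)·ln(0.47) = 0.3549
  −(0.15)·ln(0.15) = 0.2846
  −(0.04)·ln(0.04) = 0.1288
  −(0.13)·ln(0.13) = 0.2652
Sum: 0.3277 + 0.3549 + 0.2846 + 0.1288 + 0.2652 = 1.361 nats.

1.361 nats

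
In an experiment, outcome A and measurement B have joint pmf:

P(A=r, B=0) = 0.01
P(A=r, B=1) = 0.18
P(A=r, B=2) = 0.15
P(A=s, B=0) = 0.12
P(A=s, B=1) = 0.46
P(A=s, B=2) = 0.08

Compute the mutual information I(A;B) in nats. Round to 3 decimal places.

0.077 nats

Marginals: p(A) = (0.3400, 0.6600), p(B) = (0.1300, 0.6400, 0.2300).
I(A;B) = Σ p(x,y)·ln[p(x,y)/(p(x)p(y))].
  (r,0): 0.01·ln(0.2262) = -0.0149
  (r,1): 0.18·ln(0.8272) = -0.0341
  (r,2): 0.15·ln(1.9182) = 0.0977
  (s,0): 0.12·ln(1.3986) = 0.0403
  (s,1): 0.46·ln(1.0890) = 0.0392
  (s,2): 0.08·ln(0.5270) = -0.0512
Sum = 0.077 nats.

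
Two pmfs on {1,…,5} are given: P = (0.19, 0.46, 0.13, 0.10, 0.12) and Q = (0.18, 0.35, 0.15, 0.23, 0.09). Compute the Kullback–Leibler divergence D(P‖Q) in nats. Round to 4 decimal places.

0.0686 nats

D(P‖Q) = Σ p·ln(p/q).
  0.19·ln(0.19/0.18) = 0.01027
  0.46·ln(0.46/0.35) = 0.12571
  0.13·ln(0.13/0.15) = -0.01860
  0.10·ln(0.10/0.23) = -0.08329
  0.12·ln(0.12/0.09) = 0.03452
D(P‖Q) = 0.0686 nats.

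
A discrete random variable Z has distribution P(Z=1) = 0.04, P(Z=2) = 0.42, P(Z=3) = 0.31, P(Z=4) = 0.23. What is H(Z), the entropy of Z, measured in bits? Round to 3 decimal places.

1.723 bits

H(Z) = −Σ p·log₂ p.
  −(0.04)·log₂(0.04) = 0.1858
  −(0.42)·log₂(0.42) = 0.5256
  −(0.31)·log₂(0.31) = 0.5238
  −(0.23)·log₂(0.23) = 0.4877
Sum: 0.1858 + 0.5256 + 0.5238 + 0.4877 = 1.723 bits.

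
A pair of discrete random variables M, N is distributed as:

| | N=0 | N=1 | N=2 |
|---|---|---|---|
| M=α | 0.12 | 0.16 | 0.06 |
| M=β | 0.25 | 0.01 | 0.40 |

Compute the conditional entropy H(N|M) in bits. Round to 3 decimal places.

1.204 bits

Chain rule: H(N|M) = H(M,N) − H(M).
Marginals: p(M) = (0.3400, 0.6600), p(N) = (0.3700, 0.1700, 0.4600).
H(M,N) = 2.1288 bits; H(M) = 0.9248 bits.
H(N|M) = 2.1288 − 0.9248 = 1.204 bits.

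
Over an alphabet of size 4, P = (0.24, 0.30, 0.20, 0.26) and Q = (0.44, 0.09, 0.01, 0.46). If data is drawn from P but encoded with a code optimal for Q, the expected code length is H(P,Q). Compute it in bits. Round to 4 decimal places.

2.9465 bits

H(P,Q) = −Σ p·log₂ q.
  −0.24·log₂(0.44) = 0.28426
  −0.30·log₂(0.09) = 1.04218
  −0.20·log₂(0.01) = 1.32877
  −0.26·log₂(0.46) = 0.29128
H(P,Q) = 2.9465 bits.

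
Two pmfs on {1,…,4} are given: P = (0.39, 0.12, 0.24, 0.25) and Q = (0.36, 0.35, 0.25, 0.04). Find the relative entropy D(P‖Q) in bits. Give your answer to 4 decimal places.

0.5065 bits

D(P‖Q) = Σ p·log₂(p/q).
  0.39·log₂(0.39/0.36) = 0.04504
  0.12·log₂(0.12/0.35) = -0.18532
  0.24·log₂(0.24/0.25) = -0.01413
  0.25·log₂(0.25/0.04) = 0.66096
D(P‖Q) = 0.5065 bits.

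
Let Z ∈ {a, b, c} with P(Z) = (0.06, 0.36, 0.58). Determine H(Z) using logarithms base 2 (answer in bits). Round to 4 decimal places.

1.2300 bits

H(Z) = −Σ p·log₂ p.
  −(0.06)·log₂(0.06) = 0.24353
  −(0.36)·log₂(0.36) = 0.53062
  −(0.58)·log₂(0.58) = 0.45581
Sum: 0.24353 + 0.53062 + 0.45581 = 1.2300 bits.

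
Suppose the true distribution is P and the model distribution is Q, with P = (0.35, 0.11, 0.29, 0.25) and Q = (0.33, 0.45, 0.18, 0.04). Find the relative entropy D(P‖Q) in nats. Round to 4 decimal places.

0.4621 nats

D(P‖Q) = Σ p·ln(p/q).
  0.35·ln(0.35/0.33) = 0.02059
  0.11·ln(0.11/0.45) = -0.15496
  0.29·ln(0.29/0.18) = 0.13831
  0.25·ln(0.25/0.04) = 0.45815
D(P‖Q) = 0.4621 nats.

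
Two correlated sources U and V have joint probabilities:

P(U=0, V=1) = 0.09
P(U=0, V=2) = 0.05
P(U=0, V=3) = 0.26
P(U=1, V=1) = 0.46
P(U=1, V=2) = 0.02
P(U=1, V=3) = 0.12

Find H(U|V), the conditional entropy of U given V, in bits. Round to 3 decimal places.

Marginals: p(U) = (0.4000, 0.6000), p(V) = (0.5500, 0.0700, 0.3800).
H(U|V) = Σ p(V) · H(U|V=·).
  V=1: p=0.5500, H(U|V=1) = 0.6429
  V=2: p=0.0700, H(U|V=2) = 0.8631
  V=3: p=0.3800, H(U|V=3) = 0.8997
Weighted sum = 0.756 bits.

0.756 bits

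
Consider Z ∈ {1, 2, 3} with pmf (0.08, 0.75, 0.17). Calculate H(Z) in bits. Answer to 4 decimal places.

1.0374 bits

H(Z) = −Σ p·log₂ p.
  −(0.08)·log₂(0.08) = 0.29151
  −(0.75)·log₂(0.75) = 0.31128
  −(0.17)·log₂(0.17) = 0.43459
Sum: 0.29151 + 0.31128 + 0.43459 = 1.0374 bits.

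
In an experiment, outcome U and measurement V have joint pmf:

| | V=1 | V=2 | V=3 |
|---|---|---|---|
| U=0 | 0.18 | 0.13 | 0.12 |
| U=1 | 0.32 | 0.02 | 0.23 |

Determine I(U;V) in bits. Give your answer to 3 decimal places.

0.105 bits

Marginals: p(U) = (0.4300, 0.5700), p(V) = (0.5000, 0.1500, 0.3500).
I(U;V) = H(U) + H(V) − H(U,V).
H(U) = 0.9858, H(V) = 1.4406, H(U,V) = 2.3216.
I(U;V) = 0.9858 + 1.4406 − 2.3216 = 0.105 bits.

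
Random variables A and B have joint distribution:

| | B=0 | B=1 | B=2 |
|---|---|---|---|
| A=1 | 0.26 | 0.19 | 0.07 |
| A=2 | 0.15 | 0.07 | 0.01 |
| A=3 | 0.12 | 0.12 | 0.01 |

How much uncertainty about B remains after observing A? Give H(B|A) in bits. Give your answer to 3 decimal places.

1.297 bits

Marginals: p(A) = (0.5200, 0.2300, 0.2500), p(B) = (0.5300, 0.3800, 0.0900).
H(B|A) = Σ p(A) · H(B|A=·).
  A=1: p=0.5200, H(B|A=1) = 1.4202
  A=2: p=0.2300, H(B|A=2) = 1.1212
  A=3: p=0.2500, H(B|A=3) = 1.2023
Weighted sum = 1.297 bits.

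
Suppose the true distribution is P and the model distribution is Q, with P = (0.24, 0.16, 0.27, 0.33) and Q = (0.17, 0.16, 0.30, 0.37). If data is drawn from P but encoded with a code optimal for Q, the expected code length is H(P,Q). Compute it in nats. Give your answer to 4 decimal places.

H(P,Q) = −Σ p·ln q.
  −0.24·ln(0.17) = 0.42527
  −0.16·ln(0.16) = 0.29321
  −0.27·ln(0.30) = 0.32507
  −0.33·ln(0.37) = 0.32810
H(P,Q) = 1.3717 nats.

1.3717 nats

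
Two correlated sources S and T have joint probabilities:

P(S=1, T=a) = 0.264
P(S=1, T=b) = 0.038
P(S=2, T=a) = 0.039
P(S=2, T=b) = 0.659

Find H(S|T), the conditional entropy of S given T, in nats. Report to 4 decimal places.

0.2638 nats

Chain rule: H(S|T) = H(S,T) − H(T).
Marginals: p(S) = (0.3020, 0.6980), p(T) = (0.3030, 0.6970).
H(S,T) = 0.8772 nats; H(T) = 0.6134 nats.
H(S|T) = 0.8772 − 0.6134 = 0.2638 nats.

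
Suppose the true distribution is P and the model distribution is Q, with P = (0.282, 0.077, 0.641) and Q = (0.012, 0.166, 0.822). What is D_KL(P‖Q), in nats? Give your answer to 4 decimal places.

0.6717 nats

D(P‖Q) = Σ p·ln(p/q).
  0.282·ln(0.282/0.012) = 0.89027
  0.077·ln(0.077/0.166) = -0.05915
  0.641·ln(0.641/0.822) = -0.15942
D(P‖Q) = 0.6717 nats.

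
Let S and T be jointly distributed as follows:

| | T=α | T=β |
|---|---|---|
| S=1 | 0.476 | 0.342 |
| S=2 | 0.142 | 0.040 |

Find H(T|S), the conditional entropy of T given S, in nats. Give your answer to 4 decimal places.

0.6518 nats

Marginals: p(S) = (0.8180, 0.1820), p(T) = (0.6180, 0.3820).
H(T|S) = Σ p(S) · H(T|S=·).
  S=1: p=0.8180, H(T|S=1) = 0.6797
  S=2: p=0.1820, H(T|S=2) = 0.5266
Weighted sum = 0.6518 nats.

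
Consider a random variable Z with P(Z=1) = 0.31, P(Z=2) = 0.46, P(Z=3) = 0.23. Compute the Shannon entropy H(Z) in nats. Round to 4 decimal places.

1.0583 nats

H(Z) = −Σ p·ln p.
  −(0.31)·ln(0.31) = 0.36307
  −(0.46)·ln(0.46) = 0.35720
  −(0.23)·ln(0.23) = 0.33803
Sum: 0.36307 + 0.35720 + 0.33803 = 1.0583 nats.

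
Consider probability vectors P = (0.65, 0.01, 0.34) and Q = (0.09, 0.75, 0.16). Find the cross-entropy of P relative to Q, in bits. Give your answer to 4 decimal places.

H(P,Q) = −Σ p·log₂ q.
  −0.65·log₂(0.09) = 2.25806
  −0.01·log₂(0.75) = 0.00415
  −0.34·log₂(0.16) = 0.89891
H(P,Q) = 3.1611 bits.

3.1611 bits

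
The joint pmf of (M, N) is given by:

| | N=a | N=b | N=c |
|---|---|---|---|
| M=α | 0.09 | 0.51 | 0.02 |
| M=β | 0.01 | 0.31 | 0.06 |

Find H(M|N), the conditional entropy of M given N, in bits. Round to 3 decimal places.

Marginals: p(M) = (0.6200, 0.3800), p(N) = (0.1000, 0.8200, 0.0800).
H(M|N) = Σ p(N) · H(M|N=·).
  N=a: p=0.1000, H(M|N=a) = 0.4690
  N=b: p=0.8200, H(M|N=b) = 0.9567
  N=c: p=0.0800, H(M|N=c) = 0.8113
Weighted sum = 0.896 bits.

0.896 bits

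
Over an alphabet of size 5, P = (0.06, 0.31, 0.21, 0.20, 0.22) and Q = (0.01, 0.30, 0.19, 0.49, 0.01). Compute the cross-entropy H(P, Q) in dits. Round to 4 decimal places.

H(P,Q) = −Σ p·log₁₀ q.
  −0.06·log₁₀(0.01) = 0.12000
  −0.31·log₁₀(0.30) = 0.16209
  −0.21·log₁₀(0.19) = 0.15146
  −0.20·log₁₀(0.49) = 0.06196
  −0.22·log₁₀(0.01) = 0.44000
H(P,Q) = 0.9355 dits.

0.9355 dits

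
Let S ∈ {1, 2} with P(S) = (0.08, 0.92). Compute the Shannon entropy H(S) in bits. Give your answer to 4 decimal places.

H(S) = −Σ p·log₂ p.
  −(0.08)·log₂(0.08) = 0.29151
  −(0.92)·log₂(0.92) = 0.11067
Sum: 0.29151 + 0.11067 = 0.4022 bits.

0.4022 bits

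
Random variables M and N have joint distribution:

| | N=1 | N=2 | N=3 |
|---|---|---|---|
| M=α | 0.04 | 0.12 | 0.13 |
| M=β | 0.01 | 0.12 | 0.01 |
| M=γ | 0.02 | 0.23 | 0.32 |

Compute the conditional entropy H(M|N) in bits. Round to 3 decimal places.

1.266 bits

Chain rule: H(M|N) = H(M,N) − H(N).
Marginals: p(M) = (0.2900, 0.1400, 0.5700), p(N) = (0.0700, 0.4700, 0.4600).
H(M,N) = 2.5620 bits; H(N) = 1.2958 bits.
H(M|N) = 2.5620 − 1.2958 = 1.266 bits.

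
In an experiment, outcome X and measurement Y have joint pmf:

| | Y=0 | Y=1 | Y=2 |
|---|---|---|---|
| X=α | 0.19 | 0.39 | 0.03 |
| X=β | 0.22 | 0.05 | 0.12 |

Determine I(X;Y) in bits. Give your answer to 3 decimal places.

0.223 bits

Marginals: p(X) = (0.6100, 0.3900), p(Y) = (0.4100, 0.4400, 0.1500).
I(X;Y) = H(X) + H(Y) − H(X,Y).
H(X) = 0.9648, H(Y) = 1.4591, H(X,Y) = 2.2005.
I(X;Y) = 0.9648 + 1.4591 − 2.2005 = 0.223 bits.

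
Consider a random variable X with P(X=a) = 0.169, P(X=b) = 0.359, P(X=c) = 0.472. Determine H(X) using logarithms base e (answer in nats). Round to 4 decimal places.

1.0226 nats

H(X) = −Σ p·ln p.
  −(0.169)·ln(0.169) = 0.30046
  −(0.359)·ln(0.359) = 0.36777
  −(0.472)·ln(0.472) = 0.35437
Sum: 0.30046 + 0.36777 + 0.35437 = 1.0226 nats.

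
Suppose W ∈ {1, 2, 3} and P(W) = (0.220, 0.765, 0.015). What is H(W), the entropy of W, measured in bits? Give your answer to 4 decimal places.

H(W) = −Σ p·log₂ p.
  −(0.220)·log₂(0.220) = 0.48057
  −(0.765)·log₂(0.765) = 0.29565
  −(0.015)·log₂(0.015) = 0.09088
Sum: 0.48057 + 0.29565 + 0.09088 = 0.8671 bits.

0.8671 bits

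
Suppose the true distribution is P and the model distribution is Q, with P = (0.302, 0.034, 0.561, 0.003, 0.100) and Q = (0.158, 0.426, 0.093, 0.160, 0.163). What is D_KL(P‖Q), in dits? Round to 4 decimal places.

D(P‖Q) = Σ p·log₁₀(p/q).
  0.302·log₁₀(0.302/0.158) = 0.08497
  0.034·log₁₀(0.034/0.426) = -0.03733
  0.561·log₁₀(0.561/0.093) = 0.43785
  0.003·log₁₀(0.003/0.160) = -0.00518
  0.100·log₁₀(0.100/0.163) = -0.02122
D(P‖Q) = 0.4591 dits.

0.4591 dits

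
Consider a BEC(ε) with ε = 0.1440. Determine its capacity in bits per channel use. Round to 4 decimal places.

0.8560 bits

Binary erasure channel: capacity C = 1 − ε.
C = 1 − 0.1440 = 0.8560 bits per channel use.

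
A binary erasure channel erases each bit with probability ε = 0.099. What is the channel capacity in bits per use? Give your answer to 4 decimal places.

0.9010 bits

Binary erasure channel: capacity C = 1 − ε.
C = 1 − 0.099 = 0.9010 bits per channel use.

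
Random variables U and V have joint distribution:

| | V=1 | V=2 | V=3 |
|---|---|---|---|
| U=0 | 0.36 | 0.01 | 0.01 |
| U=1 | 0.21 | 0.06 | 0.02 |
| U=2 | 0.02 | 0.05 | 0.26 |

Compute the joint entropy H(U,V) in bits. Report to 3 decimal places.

H(U,V) = −Σ p(x,y)·log₂ p(x,y) over all 9 cells.
  cell (0,1): −0.36·log₂0.36 = 0.5306
  cell (0,2): −0.01·log₂0.01 = 0.0664
  cell (0,3): −0.01·log₂0.01 = 0.0664
  cell (1,1): −0.21·log₂0.21 = 0.4728
  cell (1,2): −0.06·log₂0.06 = 0.2435
  cell (1,3): −0.02·log₂0.02 = 0.1129
  cell (2,1): −0.02·log₂0.02 = 0.1129
  cell (2,2): −0.05·log₂0.05 = 0.2161
  cell (2,3): −0.26·log₂0.26 = 0.5053
Sum = 2.327 bits.

2.327 bits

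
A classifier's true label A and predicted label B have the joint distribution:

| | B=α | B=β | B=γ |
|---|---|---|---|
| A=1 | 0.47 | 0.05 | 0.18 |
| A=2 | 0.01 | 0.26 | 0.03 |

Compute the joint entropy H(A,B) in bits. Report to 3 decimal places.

H(A,B) = −Σ p(x,y)·log₂ p(x,y) over all 6 cells.
  cell (1,α): −0.47·log₂0.47 = 0.5120
  cell (1,β): −0.05·log₂0.05 = 0.2161
  cell (1,γ): −0.18·log₂0.18 = 0.4453
  cell (2,α): −0.01·log₂0.01 = 0.0664
  cell (2,β): −0.26·log₂0.26 = 0.5053
  cell (2,γ): −0.03·log₂0.03 = 0.1518
Sum = 1.897 bits.

1.897 bits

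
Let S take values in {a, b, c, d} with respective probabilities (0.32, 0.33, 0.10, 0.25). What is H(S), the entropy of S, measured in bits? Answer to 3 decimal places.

1.886 bits

H(S) = −Σ p·log₂ p.
  −(0.32)·log₂(0.32) = 0.5260
  −(0.33)·log₂(0.33) = 0.5278
  −(0.10)·log₂(0.10) = 0.3322
  −(0.25)·log₂(0.25) = 0.5000
Sum: 0.5260 + 0.5278 + 0.3322 + 0.5000 = 1.886 bits.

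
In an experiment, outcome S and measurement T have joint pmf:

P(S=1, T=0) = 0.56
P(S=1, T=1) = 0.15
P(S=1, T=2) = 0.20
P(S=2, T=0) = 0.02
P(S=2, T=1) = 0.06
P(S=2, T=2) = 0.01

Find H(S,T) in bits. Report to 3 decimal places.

H(S,T) = −Σ p(x,y)·log₂ p(x,y) over all 6 cells.
  cell (1,0): −0.56·log₂0.56 = 0.4684
  cell (1,1): −0.15·log₂0.15 = 0.4105
  cell (1,2): −0.20·log₂0.20 = 0.4644
  cell (2,0): −0.02·log₂0.02 = 0.1129
  cell (2,1): −0.06·log₂0.06 = 0.2435
  cell (2,2): −0.01·log₂0.01 = 0.0664
Sum = 1.766 bits.

1.766 bits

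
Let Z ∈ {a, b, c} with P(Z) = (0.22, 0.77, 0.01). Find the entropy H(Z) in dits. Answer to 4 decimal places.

H(Z) = −Σ p·log₁₀ p.
  −(0.22)·log₁₀(0.22) = 0.14467
  −(0.77)·log₁₀(0.77) = 0.08740
  −(0.01)·log₁₀(0.01) = 0.02000
Sum: 0.14467 + 0.08740 + 0.02000 = 0.2521 dits.

0.2521 dits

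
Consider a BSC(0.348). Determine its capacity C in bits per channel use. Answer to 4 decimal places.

0.0677 bits

Binary symmetric channel: C = 1 − h₂(ε) where h₂ is the binary entropy function.
h₂(0.348) = −0.348·log₂0.348 − 0.652·log₂0.652 = 0.9323.
C = 1 − 0.9323 = 0.0677 bits per channel use.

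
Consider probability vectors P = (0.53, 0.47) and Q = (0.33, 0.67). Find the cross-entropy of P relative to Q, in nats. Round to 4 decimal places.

H(P,Q) = −Σ p·ln q.
  −0.53·ln(0.33) = 0.58759
  −0.47·ln(0.67) = 0.18822
H(P,Q) = 0.7758 nats.

0.7758 nats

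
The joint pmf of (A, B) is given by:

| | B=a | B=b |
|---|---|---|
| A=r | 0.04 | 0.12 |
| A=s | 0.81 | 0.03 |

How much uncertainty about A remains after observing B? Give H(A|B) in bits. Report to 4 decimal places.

Marginals: p(A) = (0.1600, 0.8400), p(B) = (0.8500, 0.1500).
H(A|B) = Σ p(B) · H(A|B=·).
  B=a: p=0.8500, H(A|B=a) = 0.2738
  B=b: p=0.1500, H(A|B=b) = 0.7219
Weighted sum = 0.3410 bits.

0.3410 bits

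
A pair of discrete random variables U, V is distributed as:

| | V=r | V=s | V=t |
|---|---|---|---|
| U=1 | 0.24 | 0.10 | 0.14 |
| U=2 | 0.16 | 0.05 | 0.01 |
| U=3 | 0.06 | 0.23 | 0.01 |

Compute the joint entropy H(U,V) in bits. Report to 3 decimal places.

2.727 bits

H(U,V) = −Σ p(x,y)·log₂ p(x,y) over all 9 cells.
  cell (1,r): −0.24·log₂0.24 = 0.4941
  cell (1,s): −0.10·log₂0.10 = 0.3322
  cell (1,t): −0.14·log₂0.14 = 0.3971
  cell (2,r): −0.16·log₂0.16 = 0.4230
  cell (2,s): −0.05·log₂0.05 = 0.2161
  cell (2,t): −0.01·log₂0.01 = 0.0664
  cell (3,r): −0.06·log₂0.06 = 0.2435
  cell (3,s): −0.23·log₂0.23 = 0.4877
  cell (3,t): −0.01·log₂0.01 = 0.0664
Sum = 2.727 bits.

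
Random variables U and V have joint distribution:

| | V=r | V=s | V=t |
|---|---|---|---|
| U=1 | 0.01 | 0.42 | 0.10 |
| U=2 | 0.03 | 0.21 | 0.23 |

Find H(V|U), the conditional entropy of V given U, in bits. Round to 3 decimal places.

Marginals: p(U) = (0.5300, 0.4700), p(V) = (0.0400, 0.6300, 0.3300).
H(V|U) = Σ p(U) · H(V|U=·).
  U=1: p=0.5300, H(V|U=1) = 0.8280
  U=2: p=0.4700, H(V|U=2) = 1.2772
Weighted sum = 1.039 bits.

1.039 bits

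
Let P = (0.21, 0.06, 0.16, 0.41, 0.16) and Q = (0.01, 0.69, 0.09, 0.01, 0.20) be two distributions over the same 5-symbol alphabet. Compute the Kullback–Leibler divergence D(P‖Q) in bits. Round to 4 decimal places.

2.9889 bits

D(P‖Q) = Σ p·log₂(p/q).
  0.21·log₂(0.21/0.01) = 0.92239
  0.06·log₂(0.06/0.69) = -0.21141
  0.16·log₂(0.16/0.09) = 0.13281
  0.41·log₂(0.41/0.01) = 2.19660
  0.16·log₂(0.16/0.20) = -0.05151
D(P‖Q) = 2.9889 bits.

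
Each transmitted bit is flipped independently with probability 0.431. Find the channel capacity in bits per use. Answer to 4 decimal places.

0.0138 bits

Binary symmetric channel: C = 1 − h₂(ε) where h₂ is the binary entropy function.
h₂(0.431) = −0.431·log₂0.431 − 0.569·log₂0.569 = 0.9862.
C = 1 − 0.9862 = 0.0138 bits per channel use.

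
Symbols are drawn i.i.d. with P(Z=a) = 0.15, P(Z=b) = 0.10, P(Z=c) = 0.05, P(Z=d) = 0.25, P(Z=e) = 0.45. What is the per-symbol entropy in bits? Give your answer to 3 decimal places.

H(Z) = −Σ p·log₂ p.
  −(0.15)·log₂(0.15) = 0.4105
  −(0.10)·log₂(0.10) = 0.3322
  −(0.05)·log₂(0.05) = 0.2161
  −(0.25)·log₂(0.25) = 0.5000
  −(0.45)·log₂(0.45) = 0.5184
Sum: 0.4105 + 0.3322 + 0.2161 + 0.5000 + 0.5184 = 1.977 bits.

1.977 bits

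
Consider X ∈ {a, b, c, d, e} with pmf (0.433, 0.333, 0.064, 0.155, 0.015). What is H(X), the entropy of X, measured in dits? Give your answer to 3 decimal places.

H(X) = −Σ p·log₁₀ p.
  −(0.433)·log₁₀(0.433) = 0.1574
  −(0.333)·log₁₀(0.333) = 0.1590
  −(0.064)·log₁₀(0.064) = 0.0764
  −(0.155)·log₁₀(0.155) = 0.1255
  −(0.015)·log₁₀(0.015) = 0.0274
Sum: 0.1574 + 0.1590 + 0.0764 + 0.1255 + 0.0274 = 0.546 dits.

0.546 dits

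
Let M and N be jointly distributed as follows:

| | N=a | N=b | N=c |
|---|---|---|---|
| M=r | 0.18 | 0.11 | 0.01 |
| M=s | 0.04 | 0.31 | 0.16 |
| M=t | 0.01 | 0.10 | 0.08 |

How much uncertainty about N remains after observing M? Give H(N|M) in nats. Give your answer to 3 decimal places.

0.841 nats

Chain rule: H(N|M) = H(M,N) − H(M).
Marginals: p(M) = (0.3000, 0.5100, 0.1900), p(N) = (0.2300, 0.5200, 0.2500).
H(M,N) = 1.8609 nats; H(M) = 1.0201 nats.
H(N|M) = 1.8609 − 1.0201 = 0.841 nats.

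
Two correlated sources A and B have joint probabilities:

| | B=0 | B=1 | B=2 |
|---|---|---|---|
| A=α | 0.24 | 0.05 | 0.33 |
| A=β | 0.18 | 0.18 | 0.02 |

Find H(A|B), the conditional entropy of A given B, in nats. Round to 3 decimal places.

Marginals: p(A) = (0.6200, 0.3800), p(B) = (0.4200, 0.2300, 0.3500).
H(A|B) = Σ p(B) · H(A|B=·).
  B=0: p=0.4200, H(A|B=0) = 0.6829
  B=1: p=0.2300, H(A|B=1) = 0.5236
  B=2: p=0.3500, H(A|B=2) = 0.2190
Weighted sum = 0.484 nats.

0.484 nats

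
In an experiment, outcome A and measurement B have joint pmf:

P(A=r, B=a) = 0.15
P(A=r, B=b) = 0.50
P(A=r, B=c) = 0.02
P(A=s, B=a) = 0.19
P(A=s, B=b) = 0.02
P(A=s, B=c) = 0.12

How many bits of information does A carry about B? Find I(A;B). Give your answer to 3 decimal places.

0.373 bits

Marginals: p(A) = (0.6700, 0.3300), p(B) = (0.3400, 0.5200, 0.1400).
I(A;B) = H(A) + H(B) − H(A,B).
H(A) = 0.9149, H(B) = 1.4169, H(A,B) = 1.9586.
I(A;B) = 0.9149 + 1.4169 − 1.9586 = 0.373 bits.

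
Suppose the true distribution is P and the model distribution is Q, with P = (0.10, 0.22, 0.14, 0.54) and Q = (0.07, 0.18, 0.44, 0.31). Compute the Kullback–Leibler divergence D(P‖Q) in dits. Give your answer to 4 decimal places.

D(P‖Q) = Σ p·log₁₀(p/q).
  0.10·log₁₀(0.10/0.07) = 0.01549
  0.22·log₁₀(0.22/0.18) = 0.01917
  0.14·log₁₀(0.14/0.44) = -0.06963
  0.54·log₁₀(0.54/0.31) = 0.13016
D(P‖Q) = 0.0952 dits.

0.0952 dits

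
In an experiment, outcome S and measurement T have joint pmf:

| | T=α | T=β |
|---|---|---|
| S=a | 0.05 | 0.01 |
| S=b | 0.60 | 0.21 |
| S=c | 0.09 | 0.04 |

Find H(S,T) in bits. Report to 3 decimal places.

H(S,T) = −Σ p(x,y)·log₂ p(x,y) over all 6 cells.
  cell (a,α): −0.05·log₂0.05 = 0.2161
  cell (a,β): −0.01·log₂0.01 = 0.0664
  cell (b,α): −0.60·log₂0.60 = 0.4422
  cell (b,β): −0.21·log₂0.21 = 0.4728
  cell (c,α): −0.09·log₂0.09 = 0.3127
  cell (c,β): −0.04·log₂0.04 = 0.1858
Sum = 1.696 bits.

1.696 bits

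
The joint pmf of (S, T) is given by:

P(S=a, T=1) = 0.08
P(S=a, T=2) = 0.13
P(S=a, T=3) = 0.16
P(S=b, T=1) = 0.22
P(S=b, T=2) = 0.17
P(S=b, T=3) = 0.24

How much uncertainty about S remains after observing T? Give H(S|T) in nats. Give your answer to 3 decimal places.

0.648 nats

Marginals: p(S) = (0.3700, 0.6300), p(T) = (0.3000, 0.3000, 0.4000).
H(S|T) = Σ p(T) · H(S|T=·).
  T=1: p=0.3000, H(S|T=1) = 0.5799
  T=2: p=0.3000, H(S|T=2) = 0.6842
  T=3: p=0.4000, H(S|T=3) = 0.6730
Weighted sum = 0.648 nats.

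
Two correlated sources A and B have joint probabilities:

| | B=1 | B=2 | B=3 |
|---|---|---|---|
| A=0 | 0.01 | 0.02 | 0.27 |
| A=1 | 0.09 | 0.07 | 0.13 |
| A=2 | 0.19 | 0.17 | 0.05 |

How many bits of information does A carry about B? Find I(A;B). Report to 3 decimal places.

Marginals: p(A) = (0.3000, 0.2900, 0.4100), p(B) = (0.2900, 0.2600, 0.4500).
I(A;B) = Σ p(x,y)·log₂[p(x,y)/(p(x)p(y))].
  (0,1): 0.01·log₂(0.1149) = -0.0312
  (0,2): 0.02·log₂(0.2564) = -0.0393
  (0,3): 0.27·log₂(2.0000) = 0.2700
  (1,1): 0.09·log₂(1.0702) = 0.0088
  (1,2): 0.07·log₂(0.9284) = -0.0075
  (1,3): 0.13·log₂(0.9962) = -0.0007
  (2,1): 0.19·log₂(1.5980) = 0.1285
  (2,2): 0.17·log₂(1.5947) = 0.1145
  (2,3): 0.05·log₂(0.2710) = -0.0942
Sum = 0.349 bits.

0.349 bits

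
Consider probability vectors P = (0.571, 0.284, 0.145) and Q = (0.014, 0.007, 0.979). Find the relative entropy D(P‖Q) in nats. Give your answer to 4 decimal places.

D(P‖Q) = Σ p·ln(p/q).
  0.571·ln(0.571/0.014) = 2.11746
  0.284·ln(0.284/0.007) = 1.05167
  0.145·ln(0.145/0.979) = -0.27692
D(P‖Q) = 2.8922 nats.

2.8922 nats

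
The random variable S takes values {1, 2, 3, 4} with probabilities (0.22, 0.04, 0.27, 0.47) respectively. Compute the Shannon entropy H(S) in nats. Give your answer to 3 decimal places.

H(S) = −Σ p·ln p.
  −(0.22)·ln(0.22) = 0.3331
  −(0.04)·ln(0.04) = 0.1288
  −(0.27)·ln(0.27) = 0.3535
  −(0.47)·ln(0.47) = 0.3549
Sum: 0.3331 + 0.1288 + 0.3535 + 0.3549 = 1.170 nats.

1.170 nats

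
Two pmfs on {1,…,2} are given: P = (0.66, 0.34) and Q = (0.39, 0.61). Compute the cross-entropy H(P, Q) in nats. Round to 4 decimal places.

0.7895 nats

H(P,Q) = −Σ p·ln q.
  −0.66·ln(0.39) = 0.62146
  −0.34·ln(0.61) = 0.16806
H(P,Q) = 0.7895 nats.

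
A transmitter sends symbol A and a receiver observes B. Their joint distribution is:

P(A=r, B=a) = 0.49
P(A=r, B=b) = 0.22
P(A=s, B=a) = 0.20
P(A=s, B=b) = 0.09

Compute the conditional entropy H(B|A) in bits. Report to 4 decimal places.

Marginals: p(A) = (0.7100, 0.2900), p(B) = (0.6900, 0.3100).
H(B|A) = Σ p(A) · H(B|A=·).
  A=r: p=0.7100, H(B|A=r) = 0.8930
  A=s: p=0.2900, H(B|A=s) = 0.8936
Weighted sum = 0.8932 bits.

0.8932 bits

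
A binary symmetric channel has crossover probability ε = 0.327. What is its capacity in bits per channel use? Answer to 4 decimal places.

Binary symmetric channel: C = 1 − h₂(ε) where h₂ is the binary entropy function.
h₂(0.327) = −0.327·log₂0.327 − 0.673·log₂0.673 = 0.9118.
C = 1 − 0.9118 = 0.0882 bits per channel use.

0.0882 bits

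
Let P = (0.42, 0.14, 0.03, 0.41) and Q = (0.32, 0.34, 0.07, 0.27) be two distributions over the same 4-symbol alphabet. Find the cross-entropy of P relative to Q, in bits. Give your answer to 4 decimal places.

1.7979 bits

H(P,Q) = −Σ p·log₂ q.
  −0.42·log₂(0.32) = 0.69042
  −0.14·log₂(0.34) = 0.21790
  −0.03·log₂(0.07) = 0.11510
  −0.41·log₂(0.27) = 0.77448
H(P,Q) = 1.7979 bits.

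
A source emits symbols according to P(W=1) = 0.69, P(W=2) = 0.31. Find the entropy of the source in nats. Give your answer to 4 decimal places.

0.6191 nats

H(W) = −Σ p·ln p.
  −(0.69)·ln(0.69) = 0.25603
  −(0.31)·ln(0.31) = 0.36307
Sum: 0.25603 + 0.36307 = 0.6191 nats.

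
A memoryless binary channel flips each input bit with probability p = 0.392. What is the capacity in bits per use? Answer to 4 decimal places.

0.0339 bits

Binary symmetric channel: C = 1 − h₂(ε) where h₂ is the binary entropy function.
h₂(0.392) = −0.392·log₂0.392 − 0.608·log₂0.608 = 0.9661.
C = 1 − 0.9661 = 0.0339 bits per channel use.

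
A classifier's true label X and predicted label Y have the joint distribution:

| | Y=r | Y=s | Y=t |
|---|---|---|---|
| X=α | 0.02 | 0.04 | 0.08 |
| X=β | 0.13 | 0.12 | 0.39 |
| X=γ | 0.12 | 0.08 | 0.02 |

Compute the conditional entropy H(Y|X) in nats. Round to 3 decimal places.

Chain rule: H(Y|X) = H(X,Y) − H(X).
Marginals: p(X) = (0.1400, 0.6400, 0.2200), p(Y) = (0.2700, 0.2400, 0.4900).
H(X,Y) = 1.8307 nats; H(X) = 0.8940 nats.
H(Y|X) = 1.8307 − 0.8940 = 0.937 nats.

0.937 nats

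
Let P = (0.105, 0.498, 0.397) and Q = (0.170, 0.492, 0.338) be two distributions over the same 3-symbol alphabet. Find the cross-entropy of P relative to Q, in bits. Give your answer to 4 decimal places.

1.3993 bits

H(P,Q) = −Σ p·log₂ q.
  −0.105·log₂(0.170) = 0.26842
  −0.498·log₂(0.492) = 0.50959
  −0.397·log₂(0.338) = 0.62127
H(P,Q) = 1.3993 bits.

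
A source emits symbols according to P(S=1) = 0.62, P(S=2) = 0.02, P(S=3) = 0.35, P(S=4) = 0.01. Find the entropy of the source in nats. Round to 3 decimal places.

0.788 nats

H(S) = −Σ p·ln p.
  −(0.62)·ln(0.62) = 0.2964
  −(0.02)·ln(0.02) = 0.0782
  −(0.35)·ln(0.35) = 0.3674
  −(0.01)·ln(0.01) = 0.0461
Sum: 0.2964 + 0.0782 + 0.3674 + 0.0461 = 0.788 nats.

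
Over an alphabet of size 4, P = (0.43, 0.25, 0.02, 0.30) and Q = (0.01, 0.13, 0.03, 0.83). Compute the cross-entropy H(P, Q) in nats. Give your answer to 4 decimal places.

H(P,Q) = −Σ p·ln q.
  −0.43·ln(0.01) = 1.98022
  −0.25·ln(0.13) = 0.51006
  −0.02·ln(0.03) = 0.07013
  −0.30·ln(0.83) = 0.05590
H(P,Q) = 2.6163 nats.

2.6163 nats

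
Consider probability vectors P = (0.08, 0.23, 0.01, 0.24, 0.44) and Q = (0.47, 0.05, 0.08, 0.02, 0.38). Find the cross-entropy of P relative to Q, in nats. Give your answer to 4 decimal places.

H(P,Q) = −Σ p·ln q.
  −0.08·ln(0.47) = 0.06040
  −0.23·ln(0.05) = 0.68902
  −0.01·ln(0.08) = 0.02526
  −0.24·ln(0.02) = 0.93889
  −0.44·ln(0.38) = 0.42574
H(P,Q) = 2.1393 nats.

2.1393 nats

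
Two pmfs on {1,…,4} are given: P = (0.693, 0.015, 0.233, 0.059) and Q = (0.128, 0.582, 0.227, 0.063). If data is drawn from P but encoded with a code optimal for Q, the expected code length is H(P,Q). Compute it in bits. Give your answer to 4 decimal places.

2.8008 bits

H(P,Q) = −Σ p·log₂ q.
  −0.693·log₂(0.128) = 2.05529
  −0.015·log₂(0.582) = 0.01171
  −0.233·log₂(0.227) = 0.49844
  −0.059·log₂(0.063) = 0.23532
H(P,Q) = 2.8008 bits.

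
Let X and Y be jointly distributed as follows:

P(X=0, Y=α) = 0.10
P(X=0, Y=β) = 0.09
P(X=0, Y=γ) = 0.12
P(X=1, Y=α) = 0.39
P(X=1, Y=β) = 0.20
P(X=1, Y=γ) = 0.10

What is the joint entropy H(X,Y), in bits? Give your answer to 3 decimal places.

2.338 bits

H(X,Y) = −Σ p(x,y)·log₂ p(x,y) over all 6 cells.
  cell (0,α): −0.10·log₂0.10 = 0.3322
  cell (0,β): −0.09·log₂0.09 = 0.3127
  cell (0,γ): −0.12·log₂0.12 = 0.3671
  cell (1,α): −0.39·log₂0.39 = 0.5298
  cell (1,β): −0.20·log₂0.20 = 0.4644
  cell (1,γ): −0.10·log₂0.10 = 0.3322
Sum = 2.338 bits.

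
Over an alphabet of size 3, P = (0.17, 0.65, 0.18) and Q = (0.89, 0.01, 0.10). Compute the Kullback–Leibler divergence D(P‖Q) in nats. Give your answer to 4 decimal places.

D(P‖Q) = Σ p·ln(p/q).
  0.17·ln(0.17/0.89) = -0.28142
  0.65·ln(0.65/0.01) = 2.71335
  0.18·ln(0.18/0.10) = 0.10580
D(P‖Q) = 2.5377 nats.

2.5377 nats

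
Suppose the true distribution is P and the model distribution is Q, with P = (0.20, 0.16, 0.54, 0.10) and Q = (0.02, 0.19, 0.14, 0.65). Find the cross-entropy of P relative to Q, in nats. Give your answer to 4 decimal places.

2.1529 nats

H(P,Q) = −Σ p·ln q.
  −0.20·ln(0.02) = 0.78240
  −0.16·ln(0.19) = 0.26572
  −0.54·ln(0.14) = 1.06170
  −0.10·ln(0.65) = 0.04308
H(P,Q) = 2.1529 nats.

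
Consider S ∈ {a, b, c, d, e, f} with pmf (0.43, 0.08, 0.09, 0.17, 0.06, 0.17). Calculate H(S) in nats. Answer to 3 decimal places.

1.553 nats

H(S) = −Σ p·ln p.
  −(0.43)·ln(0.43) = 0.3629
  −(0.08)·ln(0.08) = 0.2021
  −(0.09)·ln(0.09) = 0.2167
  −(0.17)·ln(0.17) = 0.3012
  −(0.06)·ln(0.06) = 0.1688
  −(0.17)·ln(0.17) = 0.3012
Sum: 0.3629 + 0.2021 + 0.2167 + 0.3012 + 0.1688 + 0.3012 = 1.553 nats.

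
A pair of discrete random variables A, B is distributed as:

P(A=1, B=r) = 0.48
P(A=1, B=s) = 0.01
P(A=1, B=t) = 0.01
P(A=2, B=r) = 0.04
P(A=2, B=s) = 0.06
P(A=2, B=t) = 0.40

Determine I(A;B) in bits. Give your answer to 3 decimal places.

Marginals: p(A) = (0.5000, 0.5000), p(B) = (0.5200, 0.0700, 0.4100).
I(A;B) = H(A) + H(B) − H(A,B).
H(A) = 1.0000, H(B) = 1.2865, H(A,B) = 1.5992.
I(A;B) = 1.0000 + 1.2865 − 1.5992 = 0.687 bits.

0.687 bits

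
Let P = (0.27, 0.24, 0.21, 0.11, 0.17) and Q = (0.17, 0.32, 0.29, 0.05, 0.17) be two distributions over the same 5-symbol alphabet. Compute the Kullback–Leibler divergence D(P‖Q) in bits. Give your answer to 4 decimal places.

0.1079 bits

D(P‖Q) = Σ p·log₂(p/q).
  0.27·log₂(0.27/0.17) = 0.18020
  0.24·log₂(0.24/0.32) = -0.09961
  0.21·log₂(0.21/0.29) = -0.09779
  0.11·log₂(0.11/0.05) = 0.12513
  0.17·log₂(0.17/0.17) = 0.00000
D(P‖Q) = 0.1079 bits.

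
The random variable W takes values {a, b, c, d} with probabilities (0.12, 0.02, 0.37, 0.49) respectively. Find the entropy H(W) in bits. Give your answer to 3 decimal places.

H(W) = −Σ p·log₂ p.
  −(0.12)·log₂(0.12) = 0.3671
  −(0.02)·log₂(0.02) = 0.1129
  −(0.37)·log₂(0.37) = 0.5307
  −(0.49)·log₂(0.49) = 0.5043
Sum: 0.3671 + 0.1129 + 0.5307 + 0.5043 = 1.515 bits.

1.515 bits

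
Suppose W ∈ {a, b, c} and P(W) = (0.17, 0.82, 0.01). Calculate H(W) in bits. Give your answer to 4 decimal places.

H(W) = −Σ p·log₂ p.
  −(0.17)·log₂(0.17) = 0.43459
  −(0.82)·log₂(0.82) = 0.23477
  −(0.01)·log₂(0.01) = 0.06644
Sum: 0.43459 + 0.23477 + 0.06644 = 0.7358 bits.

0.7358 bits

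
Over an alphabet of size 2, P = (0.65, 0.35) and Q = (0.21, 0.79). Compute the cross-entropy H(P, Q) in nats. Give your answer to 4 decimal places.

H(P,Q) = −Σ p·ln q.
  −0.65·ln(0.21) = 1.01442
  −0.35·ln(0.79) = 0.08250
H(P,Q) = 1.0969 nats.

1.0969 nats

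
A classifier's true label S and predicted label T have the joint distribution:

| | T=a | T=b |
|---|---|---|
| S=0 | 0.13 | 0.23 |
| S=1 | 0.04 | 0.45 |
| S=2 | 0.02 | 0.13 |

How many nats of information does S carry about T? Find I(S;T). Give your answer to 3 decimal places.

Marginals: p(S) = (0.3600, 0.4900, 0.1500), p(T) = (0.1900, 0.8100).
I(S;T) = H(S) + H(T) − H(S,T).
H(S) = 1.0019, H(T) = 0.4862, H(S,T) = 1.4348.
I(S;T) = 1.0019 + 0.4862 − 1.4348 = 0.053 nats.

0.053 nats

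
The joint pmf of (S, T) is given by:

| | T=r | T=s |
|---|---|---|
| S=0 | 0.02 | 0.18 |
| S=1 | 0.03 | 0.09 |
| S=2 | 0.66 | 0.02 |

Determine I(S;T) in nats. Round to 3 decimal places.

0.379 nats

Marginals: p(S) = (0.2000, 0.1200, 0.6800), p(T) = (0.7100, 0.2900).
I(S;T) = Σ p(x,y)·ln[p(x,y)/(p(x)p(y))].
  (0,r): 0.02·ln(0.1408) = -0.0392
  (0,s): 0.18·ln(3.1034) = 0.2039
  (1,r): 0.03·ln(0.3521) = -0.0313
  (1,s): 0.09·ln(2.5862) = 0.0855
  (2,r): 0.66·ln(1.3670) = 0.2063
  (2,s): 0.02·ln(0.1014) = -0.0458
Sum = 0.379 nats.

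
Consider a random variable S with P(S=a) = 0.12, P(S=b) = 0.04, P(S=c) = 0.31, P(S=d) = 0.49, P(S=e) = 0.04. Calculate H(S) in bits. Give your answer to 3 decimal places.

H(S) = −Σ p·log₂ p.
  −(0.12)·log₂(0.12) = 0.3671
  −(0.04)·log₂(0.04) = 0.1858
  −(0.31)·log₂(0.31) = 0.5238
  −(0.49)·log₂(0.49) = 0.5043
  −(0.04)·log₂(0.04) = 0.1858
Sum: 0.3671 + 0.1858 + 0.5238 + 0.5043 + 0.1858 = 1.767 bits.

1.767 bits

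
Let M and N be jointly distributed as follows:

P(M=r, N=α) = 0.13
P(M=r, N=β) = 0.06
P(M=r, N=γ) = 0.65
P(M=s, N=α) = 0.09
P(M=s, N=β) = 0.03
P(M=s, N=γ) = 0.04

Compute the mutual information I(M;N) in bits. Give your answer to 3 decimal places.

0.117 bits

Marginals: p(M) = (0.8400, 0.1600), p(N) = (0.2200, 0.0900, 0.6900).
I(M;N) = Σ p(x,y)·log₂[p(x,y)/(p(x)p(y))].
  (r,α): 0.13·log₂(0.7035) = -0.0660
  (r,β): 0.06·log₂(0.7937) = -0.0200
  (r,γ): 0.65·log₂(1.1215) = 0.1075
  (s,α): 0.09·log₂(2.5568) = 0.1219
  (s,β): 0.03·log₂(2.0833) = 0.0318
  (s,γ): 0.04·log₂(0.3623) = -0.0586
Sum = 0.117 bits.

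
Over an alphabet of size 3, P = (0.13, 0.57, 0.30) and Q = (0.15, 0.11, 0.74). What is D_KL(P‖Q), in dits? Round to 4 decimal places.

0.2815 dits

D(P‖Q) = Σ p·log₁₀(p/q).
  0.13·log₁₀(0.13/0.15) = -0.00808
  0.57·log₁₀(0.57/0.11) = 0.40725
  0.30·log₁₀(0.30/0.74) = -0.11763
D(P‖Q) = 0.2815 dits.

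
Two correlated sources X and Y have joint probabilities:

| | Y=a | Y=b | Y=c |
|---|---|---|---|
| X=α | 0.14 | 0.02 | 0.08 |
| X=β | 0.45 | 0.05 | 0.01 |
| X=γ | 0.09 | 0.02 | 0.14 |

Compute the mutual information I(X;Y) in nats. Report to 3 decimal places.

Marginals: p(X) = (0.2400, 0.5100, 0.2500), p(Y) = (0.6800, 0.0900, 0.2300).
I(X;Y) = Σ p(x,y)·ln[p(x,y)/(p(x)p(y))].
  (α,a): 0.14·ln(0.8578) = -0.0215
  (α,b): 0.02·ln(0.9259) = -0.0015
  (α,c): 0.08·ln(1.4493) = 0.0297
  (β,a): 0.45·ln(1.2976) = 0.1172
  (β,b): 0.05·ln(1.0893) = 0.0043
  (β,c): 0.01·ln(0.0853) = -0.0246
  (γ,a): 0.09·ln(0.5294) = -0.0572
  (γ,b): 0.02·ln(0.8889) = -0.0024
  (γ,c): 0.14·ln(2.4348) = 0.1246
Sum = 0.169 nats.

0.169 nats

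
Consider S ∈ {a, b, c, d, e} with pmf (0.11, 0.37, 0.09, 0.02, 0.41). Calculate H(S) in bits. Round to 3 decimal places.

H(S) = −Σ p·log₂ p.
  −(0.11)·log₂(0.11) = 0.3503
  −(0.37)·log₂(0.37) = 0.5307
  −(0.09)·log₂(0.09) = 0.3127
  −(0.02)·log₂(0.02) = 0.1129
  −(0.41)·log₂(0.41) = 0.5274
Sum: 0.3503 + 0.5307 + 0.3127 + 0.1129 + 0.5274 = 1.834 bits.

1.834 bits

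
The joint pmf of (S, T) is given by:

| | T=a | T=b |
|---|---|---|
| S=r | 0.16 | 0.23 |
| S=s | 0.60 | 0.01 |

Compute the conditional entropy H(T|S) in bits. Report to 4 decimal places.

0.4545 bits

Chain rule: H(T|S) = H(S,T) − H(S).
Marginals: p(S) = (0.3900, 0.6100), p(T) = (0.7600, 0.2400).
H(S,T) = 1.4193 bits; H(S) = 0.9648 bits.
H(T|S) = 1.4193 − 0.9648 = 0.4545 bits.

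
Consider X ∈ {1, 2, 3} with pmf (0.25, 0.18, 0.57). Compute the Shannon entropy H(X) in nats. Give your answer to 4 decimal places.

H(X) = −Σ p·ln p.
  −(0.25)·ln(0.25) = 0.34657
  −(0.18)·ln(0.18) = 0.30866
  −(0.57)·ln(0.57) = 0.32041
Sum: 0.34657 + 0.30866 + 0.32041 = 0.9756 nats.

0.9756 nats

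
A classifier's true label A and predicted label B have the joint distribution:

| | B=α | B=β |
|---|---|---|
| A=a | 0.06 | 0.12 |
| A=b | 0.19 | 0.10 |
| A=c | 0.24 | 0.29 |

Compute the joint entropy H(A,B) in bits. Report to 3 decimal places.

H(A,B) = −Σ p(x,y)·log₂ p(x,y) over all 6 cells.
  cell (a,α): −0.06·log₂0.06 = 0.2435
  cell (a,β): −0.12·log₂0.12 = 0.3671
  cell (b,α): −0.19·log₂0.19 = 0.4552
  cell (b,β): −0.10·log₂0.10 = 0.3322
  cell (c,α): −0.24·log₂0.24 = 0.4941
  cell (c,β): −0.29·log₂0.29 = 0.5179
Sum = 2.410 bits.

2.410 bits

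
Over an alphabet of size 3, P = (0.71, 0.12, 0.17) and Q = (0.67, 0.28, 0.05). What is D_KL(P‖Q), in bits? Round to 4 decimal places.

0.2129 bits

D(P‖Q) = Σ p·log₂(p/q).
  0.71·log₂(0.71/0.67) = 0.05940
  0.12·log₂(0.12/0.28) = -0.14669
  0.17·log₂(0.17/0.05) = 0.30014
D(P‖Q) = 0.2129 bits.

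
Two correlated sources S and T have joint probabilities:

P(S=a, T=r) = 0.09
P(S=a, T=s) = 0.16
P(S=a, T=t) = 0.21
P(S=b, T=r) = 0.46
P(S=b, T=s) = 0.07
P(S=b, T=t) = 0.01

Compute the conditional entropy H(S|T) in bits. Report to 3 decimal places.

Marginals: p(S) = (0.4600, 0.5400), p(T) = (0.5500, 0.2300, 0.2200).
H(S|T) = Σ p(T) · H(S|T=·).
  T=r: p=0.5500, H(S|T=r) = 0.6429
  T=s: p=0.2300, H(S|T=s) = 0.8865
  T=t: p=0.2200, H(S|T=t) = 0.2668
Weighted sum = 0.616 bits.

0.616 bits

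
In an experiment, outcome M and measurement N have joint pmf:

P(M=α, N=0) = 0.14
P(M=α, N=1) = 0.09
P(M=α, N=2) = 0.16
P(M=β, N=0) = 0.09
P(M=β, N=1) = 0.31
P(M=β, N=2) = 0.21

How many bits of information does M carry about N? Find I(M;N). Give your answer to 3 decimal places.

0.070 bits

Marginals: p(M) = (0.3900, 0.6100), p(N) = (0.2300, 0.4000, 0.3700).
I(M;N) = H(M) + H(N) − H(M,N).
H(M) = 0.9648, H(N) = 1.5472, H(M,N) = 2.4421.
I(M;N) = 0.9648 + 1.5472 − 2.4421 = 0.070 bits.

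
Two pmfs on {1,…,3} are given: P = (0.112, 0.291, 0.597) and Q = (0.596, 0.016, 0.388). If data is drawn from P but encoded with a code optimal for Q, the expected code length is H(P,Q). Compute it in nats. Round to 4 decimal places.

1.8265 nats

H(P,Q) = −Σ p·ln q.
  −0.112·ln(0.596) = 0.05796
  −0.291·ln(0.016) = 1.20333
  −0.597·ln(0.388) = 0.56521
H(P,Q) = 1.8265 nats.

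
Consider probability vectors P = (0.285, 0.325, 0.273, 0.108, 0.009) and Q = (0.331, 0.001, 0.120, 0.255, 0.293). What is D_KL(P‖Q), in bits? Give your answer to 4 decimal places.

2.7950 bits

D(P‖Q) = Σ p·log₂(p/q).
  0.285·log₂(0.285/0.331) = -0.06152
  0.325·log₂(0.325/0.001) = 2.71190
  0.273·log₂(0.273/0.120) = 0.32374
  0.108·log₂(0.108/0.255) = -0.13386
  0.009·log₂(0.009/0.293) = -0.04522
D(P‖Q) = 2.7950 bits.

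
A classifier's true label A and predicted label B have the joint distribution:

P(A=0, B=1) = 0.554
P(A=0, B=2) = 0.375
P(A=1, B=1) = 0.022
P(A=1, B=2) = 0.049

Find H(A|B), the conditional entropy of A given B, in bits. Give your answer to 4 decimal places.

Chain rule: H(A|B) = H(A,B) − H(B).
Marginals: p(A) = (0.9290, 0.0710), p(B) = (0.5760, 0.4240).
H(A,B) = 1.3370 bits; H(B) = 0.9833 bits.
H(A|B) = 1.3370 − 0.9833 = 0.3537 bits.

0.3537 bits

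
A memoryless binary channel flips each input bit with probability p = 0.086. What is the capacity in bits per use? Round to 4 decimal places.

0.5770 bits

Binary symmetric channel: C = 1 − h₂(ε) where h₂ is the binary entropy function.
h₂(0.086) = −0.086·log₂0.086 − 0.914·log₂0.914 = 0.4230.
C = 1 − 0.4230 = 0.5770 bits per channel use.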